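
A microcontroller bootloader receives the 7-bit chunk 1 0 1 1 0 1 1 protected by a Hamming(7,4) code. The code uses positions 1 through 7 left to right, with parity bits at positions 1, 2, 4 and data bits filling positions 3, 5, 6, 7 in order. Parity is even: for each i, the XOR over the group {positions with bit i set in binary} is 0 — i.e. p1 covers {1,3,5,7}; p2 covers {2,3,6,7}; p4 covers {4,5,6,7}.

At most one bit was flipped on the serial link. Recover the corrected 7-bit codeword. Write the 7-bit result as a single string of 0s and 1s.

s1 (pos 1,3,5,7): 1⊕1⊕0⊕1 = 1
s2 (pos 2,3,6,7): 0⊕1⊕1⊕1 = 1
s4 (pos 4,5,6,7): 1⊕0⊕1⊕1 = 1
Syndrome s4…s1 = 111 → error at position 7.
Flip position 7: 1011011 → 1011010

1011010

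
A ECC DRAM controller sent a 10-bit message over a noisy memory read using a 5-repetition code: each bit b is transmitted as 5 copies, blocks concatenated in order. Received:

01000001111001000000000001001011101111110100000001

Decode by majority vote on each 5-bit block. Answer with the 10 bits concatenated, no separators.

0100001100

Block 1 (01000): 1 one → 0
Block 2 (00111): 3 ones → 1
Block 3 (10010): 2 ones → 0
Block 4 (00000): 0 ones → 0
Block 5 (00000): 0 ones → 0
Block 6 (10010): 2 ones → 0
Block 7 (11101): 4 ones → 1
Block 8 (11111): 5 ones → 1
Block 9 (01000): 1 one → 0
Block 10 (00001): 1 one → 0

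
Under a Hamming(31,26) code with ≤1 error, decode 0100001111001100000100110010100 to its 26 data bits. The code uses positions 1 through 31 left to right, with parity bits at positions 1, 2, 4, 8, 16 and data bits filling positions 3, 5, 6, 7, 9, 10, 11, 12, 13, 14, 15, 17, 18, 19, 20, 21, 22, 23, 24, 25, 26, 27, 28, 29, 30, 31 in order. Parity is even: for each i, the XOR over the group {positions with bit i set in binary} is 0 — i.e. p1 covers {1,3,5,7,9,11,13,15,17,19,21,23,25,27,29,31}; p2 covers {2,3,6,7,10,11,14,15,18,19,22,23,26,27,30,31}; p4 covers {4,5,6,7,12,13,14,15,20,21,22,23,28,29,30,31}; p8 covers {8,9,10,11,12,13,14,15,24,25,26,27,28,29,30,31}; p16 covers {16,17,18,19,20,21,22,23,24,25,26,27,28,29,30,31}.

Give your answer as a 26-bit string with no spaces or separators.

00011100110000100110010100

s1 (pos 1,3,5,7,9,11,13,15,17,19,21,23,25,27,29,31): 0⊕0⊕0⊕1⊕1⊕0⊕1⊕0⊕0⊕0⊕0⊕1⊕0⊕1⊕1⊕0 = 0
s2 (pos 2,3,6,7,10,11,14,15,18,19,22,23,26,27,30,31): 1⊕0⊕0⊕1⊕1⊕0⊕1⊕0⊕0⊕0⊕0⊕1⊕0⊕1⊕0⊕0 = 0
s4 (pos 4,5,6,7,12,13,14,15,20,21,22,23,28,29,30,31): 0⊕0⊕0⊕1⊕0⊕1⊕1⊕0⊕1⊕0⊕0⊕1⊕0⊕1⊕0⊕0 = 0
s8 (pos 8,9,10,11,12,13,14,15,24,25,26,27,28,29,30,31): 1⊕1⊕1⊕0⊕0⊕1⊕1⊕0⊕1⊕0⊕0⊕1⊕0⊕1⊕0⊕0 = 0
s16 (pos 16,17,18,19,20,21,22,23,24,25,26,27,28,29,30,31): 0⊕0⊕0⊕0⊕1⊕0⊕0⊕1⊕1⊕0⊕0⊕1⊕0⊕1⊕0⊕0 = 1
Syndrome s16…s1 = 10000 → error at position 16.
Flip position 16: 0100001111001100000100110010100 → 0100001111001101000100110010100
Read data bits from positions 3,5,6,7,9,10,11,12,13,14,15,17,18,19,20,21,22,23,24,25,26,27,28,29,30,31: 00011100110000100110010100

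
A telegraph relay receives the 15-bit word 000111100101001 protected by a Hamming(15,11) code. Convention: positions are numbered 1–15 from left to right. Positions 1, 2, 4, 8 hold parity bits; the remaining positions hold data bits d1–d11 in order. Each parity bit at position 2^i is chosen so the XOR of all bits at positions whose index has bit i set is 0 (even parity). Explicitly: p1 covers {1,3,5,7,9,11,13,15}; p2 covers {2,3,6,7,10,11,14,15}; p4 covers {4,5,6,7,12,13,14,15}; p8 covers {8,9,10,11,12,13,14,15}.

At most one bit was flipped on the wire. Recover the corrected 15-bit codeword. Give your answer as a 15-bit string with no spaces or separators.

000111101101001

s1 (pos 1,3,5,7,9,11,13,15): 0⊕0⊕1⊕1⊕0⊕0⊕0⊕1 = 1
s2 (pos 2,3,6,7,10,11,14,15): 0⊕0⊕1⊕1⊕1⊕0⊕0⊕1 = 0
s4 (pos 4,5,6,7,12,13,14,15): 1⊕1⊕1⊕1⊕1⊕0⊕0⊕1 = 0
s8 (pos 8,9,10,11,12,13,14,15): 0⊕0⊕1⊕0⊕1⊕0⊕0⊕1 = 1
Syndrome s8…s1 = 1001 → error at position 9.
Flip position 9: 000111100101001 → 000111101101001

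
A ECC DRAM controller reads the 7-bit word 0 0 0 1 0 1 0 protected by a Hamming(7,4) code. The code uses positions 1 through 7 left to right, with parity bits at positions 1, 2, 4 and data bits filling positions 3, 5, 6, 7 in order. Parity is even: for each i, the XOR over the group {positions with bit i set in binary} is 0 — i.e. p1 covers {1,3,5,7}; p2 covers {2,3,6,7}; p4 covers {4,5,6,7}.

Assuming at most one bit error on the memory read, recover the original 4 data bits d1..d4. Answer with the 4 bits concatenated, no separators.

0010

s1 (pos 1,3,5,7): 0⊕0⊕0⊕0 = 0
s2 (pos 2,3,6,7): 0⊕0⊕1⊕0 = 1
s4 (pos 4,5,6,7): 1⊕0⊕1⊕0 = 0
Syndrome s4…s1 = 010 → error at position 2.
Flip position 2: 0001010 → 0101010
Read data bits from positions 3,5,6,7: 0010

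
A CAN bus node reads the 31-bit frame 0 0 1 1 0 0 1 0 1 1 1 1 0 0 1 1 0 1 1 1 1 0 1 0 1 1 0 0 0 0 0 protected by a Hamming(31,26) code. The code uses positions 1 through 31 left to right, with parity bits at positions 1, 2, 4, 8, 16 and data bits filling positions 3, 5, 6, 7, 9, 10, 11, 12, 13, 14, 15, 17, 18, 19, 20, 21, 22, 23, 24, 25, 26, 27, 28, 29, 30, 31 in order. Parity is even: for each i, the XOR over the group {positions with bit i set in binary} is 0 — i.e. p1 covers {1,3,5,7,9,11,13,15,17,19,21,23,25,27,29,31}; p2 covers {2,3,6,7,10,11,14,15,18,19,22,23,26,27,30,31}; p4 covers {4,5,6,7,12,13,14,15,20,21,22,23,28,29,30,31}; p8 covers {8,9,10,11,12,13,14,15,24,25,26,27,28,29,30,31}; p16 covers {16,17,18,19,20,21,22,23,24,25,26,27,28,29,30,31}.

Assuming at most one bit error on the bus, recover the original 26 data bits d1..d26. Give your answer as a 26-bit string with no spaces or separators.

s1 (pos 1,3,5,7,9,11,13,15,17,19,21,23,25,27,29,31): 0⊕1⊕0⊕1⊕1⊕1⊕0⊕1⊕0⊕1⊕1⊕1⊕1⊕0⊕0⊕0 = 1
s2 (pos 2,3,6,7,10,11,14,15,18,19,22,23,26,27,30,31): 0⊕1⊕0⊕1⊕1⊕1⊕0⊕1⊕1⊕1⊕0⊕1⊕1⊕0⊕0⊕0 = 1
s4 (pos 4,5,6,7,12,13,14,15,20,21,22,23,28,29,30,31): 1⊕0⊕0⊕1⊕1⊕0⊕0⊕1⊕1⊕1⊕0⊕1⊕0⊕0⊕0⊕0 = 1
s8 (pos 8,9,10,11,12,13,14,15,24,25,26,27,28,29,30,31): 0⊕1⊕1⊕1⊕1⊕0⊕0⊕1⊕0⊕1⊕1⊕0⊕0⊕0⊕0⊕0 = 1
s16 (pos 16,17,18,19,20,21,22,23,24,25,26,27,28,29,30,31): 1⊕0⊕1⊕1⊕1⊕1⊕0⊕1⊕0⊕1⊕1⊕0⊕0⊕0⊕0⊕0 = 0
Syndrome s16…s1 = 01111 → error at position 15.
Flip position 15: 0011001011110011011110101100000 → 0011001011110001011110101100000
Read data bits from positions 3,5,6,7,9,10,11,12,13,14,15,17,18,19,20,21,22,23,24,25,26,27,28,29,30,31: 10011111000011110101100000

10011111000011110101100000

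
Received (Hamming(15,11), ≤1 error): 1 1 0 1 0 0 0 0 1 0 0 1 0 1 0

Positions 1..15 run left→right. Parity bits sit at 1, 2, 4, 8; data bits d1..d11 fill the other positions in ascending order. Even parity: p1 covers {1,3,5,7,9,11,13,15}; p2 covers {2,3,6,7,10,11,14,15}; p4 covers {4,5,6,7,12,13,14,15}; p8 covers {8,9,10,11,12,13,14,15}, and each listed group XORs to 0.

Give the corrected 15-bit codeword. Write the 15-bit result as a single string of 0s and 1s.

110100001000010

s1 (pos 1,3,5,7,9,11,13,15): 1⊕0⊕0⊕0⊕1⊕0⊕0⊕0 = 0
s2 (pos 2,3,6,7,10,11,14,15): 1⊕0⊕0⊕0⊕0⊕0⊕1⊕0 = 0
s4 (pos 4,5,6,7,12,13,14,15): 1⊕0⊕0⊕0⊕1⊕0⊕1⊕0 = 1
s8 (pos 8,9,10,11,12,13,14,15): 0⊕1⊕0⊕0⊕1⊕0⊕1⊕0 = 1
Syndrome s8…s1 = 1100 → error at position 12.
Flip position 12: 110100001001010 → 110100001000010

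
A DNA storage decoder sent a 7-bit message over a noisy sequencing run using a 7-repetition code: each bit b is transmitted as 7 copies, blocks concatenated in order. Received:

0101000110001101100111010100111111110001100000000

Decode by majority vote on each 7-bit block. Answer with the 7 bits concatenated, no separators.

0110100

Block 1 (0101000): 2 ones → 0
Block 2 (1100011): 4 ones → 1
Block 3 (0110011): 4 ones → 1
Block 4 (1010100): 3 ones → 0
Block 5 (1111111): 7 ones → 1
Block 6 (1000110): 3 ones → 0
Block 7 (0000000): 0 ones → 0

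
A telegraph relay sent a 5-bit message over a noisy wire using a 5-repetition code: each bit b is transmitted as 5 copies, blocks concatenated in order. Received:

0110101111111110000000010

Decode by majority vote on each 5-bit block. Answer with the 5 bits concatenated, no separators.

Block 1 (01101): 3 ones → 1
Block 2 (01111): 4 ones → 1
Block 3 (11111): 5 ones → 1
Block 4 (00000): 0 ones → 0
Block 5 (00010): 1 one → 0

11100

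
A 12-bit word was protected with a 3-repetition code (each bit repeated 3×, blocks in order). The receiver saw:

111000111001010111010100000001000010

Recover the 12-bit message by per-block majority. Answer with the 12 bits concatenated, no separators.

Block 1 (111): 3 ones → 1
Block 2 (000): 0 ones → 0
Block 3 (111): 3 ones → 1
Block 4 (001): 1 one → 0
Block 5 (010): 1 one → 0
Block 6 (111): 3 ones → 1
Block 7 (010): 1 one → 0
Block 8 (100): 1 one → 0
Block 9 (000): 0 ones → 0
Block 10 (001): 1 one → 0
Block 11 (000): 0 ones → 0
Block 12 (010): 1 one → 0

101001000000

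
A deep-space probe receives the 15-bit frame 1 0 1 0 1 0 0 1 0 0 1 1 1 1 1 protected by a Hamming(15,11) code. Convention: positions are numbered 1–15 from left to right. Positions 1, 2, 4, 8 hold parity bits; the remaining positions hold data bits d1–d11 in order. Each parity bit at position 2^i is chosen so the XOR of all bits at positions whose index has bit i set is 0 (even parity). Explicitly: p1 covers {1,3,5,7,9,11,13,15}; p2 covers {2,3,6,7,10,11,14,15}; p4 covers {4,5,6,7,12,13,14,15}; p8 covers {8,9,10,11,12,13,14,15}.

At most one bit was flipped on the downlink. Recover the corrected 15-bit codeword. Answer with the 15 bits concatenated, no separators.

s1 (pos 1,3,5,7,9,11,13,15): 1⊕1⊕1⊕0⊕0⊕1⊕1⊕1 = 0
s2 (pos 2,3,6,7,10,11,14,15): 0⊕1⊕0⊕0⊕0⊕1⊕1⊕1 = 0
s4 (pos 4,5,6,7,12,13,14,15): 0⊕1⊕0⊕0⊕1⊕1⊕1⊕1 = 1
s8 (pos 8,9,10,11,12,13,14,15): 1⊕0⊕0⊕1⊕1⊕1⊕1⊕1 = 0
Syndrome s8…s1 = 0100 → error at position 4.
Flip position 4: 101010010011111 → 101110010011111

101110010011111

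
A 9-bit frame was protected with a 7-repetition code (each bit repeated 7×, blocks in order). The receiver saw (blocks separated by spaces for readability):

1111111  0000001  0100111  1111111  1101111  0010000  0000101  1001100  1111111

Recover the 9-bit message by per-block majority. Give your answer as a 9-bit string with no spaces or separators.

Block 1 (1111111): 7 ones → 1
Block 2 (0000001): 1 one → 0
Block 3 (0100111): 4 ones → 1
Block 4 (1111111): 7 ones → 1
Block 5 (1101111): 6 ones → 1
Block 6 (0010000): 1 one → 0
Block 7 (0000101): 2 ones → 0
Block 8 (1001100): 3 ones → 0
Block 9 (1111111): 7 ones → 1

101110001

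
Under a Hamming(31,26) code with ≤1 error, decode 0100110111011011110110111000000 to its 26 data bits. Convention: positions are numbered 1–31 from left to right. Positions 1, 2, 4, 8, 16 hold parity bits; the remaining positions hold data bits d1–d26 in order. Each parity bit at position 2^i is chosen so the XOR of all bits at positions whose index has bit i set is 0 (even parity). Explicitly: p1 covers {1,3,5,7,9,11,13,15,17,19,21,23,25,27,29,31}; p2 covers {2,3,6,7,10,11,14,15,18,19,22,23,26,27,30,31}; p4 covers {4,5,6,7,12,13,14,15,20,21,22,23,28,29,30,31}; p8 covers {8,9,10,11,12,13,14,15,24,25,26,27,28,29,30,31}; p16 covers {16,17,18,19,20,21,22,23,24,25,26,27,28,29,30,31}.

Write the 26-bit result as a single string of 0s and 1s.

01101101101110110111000000

s1 (pos 1,3,5,7,9,11,13,15,17,19,21,23,25,27,29,31): 0⊕0⊕1⊕0⊕1⊕0⊕1⊕1⊕1⊕0⊕1⊕1⊕1⊕0⊕0⊕0 = 0
s2 (pos 2,3,6,7,10,11,14,15,18,19,22,23,26,27,30,31): 1⊕0⊕1⊕0⊕1⊕0⊕0⊕1⊕1⊕0⊕0⊕1⊕0⊕0⊕0⊕0 = 0
s4 (pos 4,5,6,7,12,13,14,15,20,21,22,23,28,29,30,31): 0⊕1⊕1⊕0⊕1⊕1⊕0⊕1⊕1⊕1⊕0⊕1⊕0⊕0⊕0⊕0 = 0
s8 (pos 8,9,10,11,12,13,14,15,24,25,26,27,28,29,30,31): 1⊕1⊕1⊕0⊕1⊕1⊕0⊕1⊕1⊕1⊕0⊕0⊕0⊕0⊕0⊕0 = 0
s16 (pos 16,17,18,19,20,21,22,23,24,25,26,27,28,29,30,31): 1⊕1⊕1⊕0⊕1⊕1⊕0⊕1⊕1⊕1⊕0⊕0⊕0⊕0⊕0⊕0 = 0
Syndrome s16…s1 = 00000 → no error.
Read data bits from positions 3,5,6,7,9,10,11,12,13,14,15,17,18,19,20,21,22,23,24,25,26,27,28,29,30,31: 01101101101110110111000000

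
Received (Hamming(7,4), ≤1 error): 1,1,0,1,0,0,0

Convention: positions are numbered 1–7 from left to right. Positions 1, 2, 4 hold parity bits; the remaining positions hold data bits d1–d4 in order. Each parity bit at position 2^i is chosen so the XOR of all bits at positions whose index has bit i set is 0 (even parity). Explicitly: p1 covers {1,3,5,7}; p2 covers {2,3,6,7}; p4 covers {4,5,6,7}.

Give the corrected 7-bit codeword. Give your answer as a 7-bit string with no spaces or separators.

s1 (pos 1,3,5,7): 1⊕0⊕0⊕0 = 1
s2 (pos 2,3,6,7): 1⊕0⊕0⊕0 = 1
s4 (pos 4,5,6,7): 1⊕0⊕0⊕0 = 1
Syndrome s4…s1 = 111 → error at position 7.
Flip position 7: 1101000 → 1101001

1101001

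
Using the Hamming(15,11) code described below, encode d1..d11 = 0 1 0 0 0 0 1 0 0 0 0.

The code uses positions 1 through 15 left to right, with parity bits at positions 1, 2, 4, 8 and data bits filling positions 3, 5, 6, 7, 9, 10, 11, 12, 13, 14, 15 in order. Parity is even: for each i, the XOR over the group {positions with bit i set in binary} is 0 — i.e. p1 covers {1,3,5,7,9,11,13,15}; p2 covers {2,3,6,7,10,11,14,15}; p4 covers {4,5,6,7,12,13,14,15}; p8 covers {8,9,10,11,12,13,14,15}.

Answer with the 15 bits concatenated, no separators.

Place data at non-parity positions: p1 p2 0 p4 1 0 0 p8 0 0 1 0 0 0 0
p1 (pos 1,3,5,7,9,11,13,15): XOR of data positions = 0⊕1⊕0⊕0⊕1⊕0⊕0 = 0
p2 (pos 2,3,6,7,10,11,14,15): XOR of data positions = 0⊕0⊕0⊕0⊕1⊕0⊕0 = 1
p4 (pos 4,5,6,7,12,13,14,15): XOR of data positions = 1⊕0⊕0⊕0⊕0⊕0⊕0 = 1
p8 (pos 8,9,10,11,12,13,14,15): XOR of data positions = 0⊕0⊕1⊕0⊕0⊕0⊕0 = 1
Codeword: 010110010010000

010110010010000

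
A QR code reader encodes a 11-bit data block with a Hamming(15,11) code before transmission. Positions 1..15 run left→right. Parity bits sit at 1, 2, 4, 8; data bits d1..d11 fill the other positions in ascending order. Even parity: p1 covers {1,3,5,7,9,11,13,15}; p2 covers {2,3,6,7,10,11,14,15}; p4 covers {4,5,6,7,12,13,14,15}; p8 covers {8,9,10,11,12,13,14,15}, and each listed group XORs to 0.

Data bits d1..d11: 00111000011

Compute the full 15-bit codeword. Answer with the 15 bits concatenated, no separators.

100001111000011

Place data at non-parity positions: p1 p2 0 p4 0 1 1 p8 1 0 0 0 0 1 1
p1 (pos 1,3,5,7,9,11,13,15): XOR of data positions = 0⊕0⊕1⊕1⊕0⊕0⊕1 = 1
p2 (pos 2,3,6,7,10,11,14,15): XOR of data positions = 0⊕1⊕1⊕0⊕0⊕1⊕1 = 0
p4 (pos 4,5,6,7,12,13,14,15): XOR of data positions = 0⊕1⊕1⊕0⊕0⊕1⊕1 = 0
p8 (pos 8,9,10,11,12,13,14,15): XOR of data positions = 1⊕0⊕0⊕0⊕0⊕1⊕1 = 1
Codeword: 100001111000011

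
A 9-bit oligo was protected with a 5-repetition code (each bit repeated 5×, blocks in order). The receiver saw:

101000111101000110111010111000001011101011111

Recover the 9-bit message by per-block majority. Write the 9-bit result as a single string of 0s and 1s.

Block 1 (10100): 2 ones → 0
Block 2 (01111): 4 ones → 1
Block 3 (01000): 1 one → 0
Block 4 (11011): 4 ones → 1
Block 5 (10101): 3 ones → 1
Block 6 (11000): 2 ones → 0
Block 7 (00101): 2 ones → 0
Block 8 (11010): 3 ones → 1
Block 9 (11111): 5 ones → 1

010110011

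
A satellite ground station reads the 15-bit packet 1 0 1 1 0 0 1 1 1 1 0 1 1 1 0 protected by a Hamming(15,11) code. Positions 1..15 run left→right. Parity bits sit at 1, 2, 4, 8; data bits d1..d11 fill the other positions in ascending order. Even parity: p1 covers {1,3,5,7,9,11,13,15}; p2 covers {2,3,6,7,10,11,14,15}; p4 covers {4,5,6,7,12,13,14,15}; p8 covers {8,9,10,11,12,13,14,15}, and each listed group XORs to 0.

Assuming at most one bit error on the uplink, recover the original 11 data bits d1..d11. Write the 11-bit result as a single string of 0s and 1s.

11011101110

s1 (pos 1,3,5,7,9,11,13,15): 1⊕1⊕0⊕1⊕1⊕0⊕1⊕0 = 1
s2 (pos 2,3,6,7,10,11,14,15): 0⊕1⊕0⊕1⊕1⊕0⊕1⊕0 = 0
s4 (pos 4,5,6,7,12,13,14,15): 1⊕0⊕0⊕1⊕1⊕1⊕1⊕0 = 1
s8 (pos 8,9,10,11,12,13,14,15): 1⊕1⊕1⊕0⊕1⊕1⊕1⊕0 = 0
Syndrome s8…s1 = 0101 → error at position 5.
Flip position 5: 101100111101110 → 101110111101110
Read data bits from positions 3,5,6,7,9,10,11,12,13,14,15: 11011101110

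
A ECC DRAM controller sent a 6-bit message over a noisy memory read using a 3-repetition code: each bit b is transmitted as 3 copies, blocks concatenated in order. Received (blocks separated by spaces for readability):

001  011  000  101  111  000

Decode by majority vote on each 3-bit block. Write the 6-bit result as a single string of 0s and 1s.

Block 1 (001): 1 one → 0
Block 2 (011): 2 ones → 1
Block 3 (000): 0 ones → 0
Block 4 (101): 2 ones → 1
Block 5 (111): 3 ones → 1
Block 6 (000): 0 ones → 0

010110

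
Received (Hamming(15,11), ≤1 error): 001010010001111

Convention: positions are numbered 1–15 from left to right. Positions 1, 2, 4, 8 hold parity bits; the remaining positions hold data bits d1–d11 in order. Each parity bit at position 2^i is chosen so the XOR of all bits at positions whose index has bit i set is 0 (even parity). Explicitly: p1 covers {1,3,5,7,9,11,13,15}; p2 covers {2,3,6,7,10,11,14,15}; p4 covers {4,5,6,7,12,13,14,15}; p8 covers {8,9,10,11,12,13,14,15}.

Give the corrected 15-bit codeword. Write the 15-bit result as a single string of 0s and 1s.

s1 (pos 1,3,5,7,9,11,13,15): 0⊕1⊕1⊕0⊕0⊕0⊕1⊕1 = 0
s2 (pos 2,3,6,7,10,11,14,15): 0⊕1⊕0⊕0⊕0⊕0⊕1⊕1 = 1
s4 (pos 4,5,6,7,12,13,14,15): 0⊕1⊕0⊕0⊕1⊕1⊕1⊕1 = 1
s8 (pos 8,9,10,11,12,13,14,15): 1⊕0⊕0⊕0⊕1⊕1⊕1⊕1 = 1
Syndrome s8…s1 = 1110 → error at position 14.
Flip position 14: 001010010001111 → 001010010001101

001010010001101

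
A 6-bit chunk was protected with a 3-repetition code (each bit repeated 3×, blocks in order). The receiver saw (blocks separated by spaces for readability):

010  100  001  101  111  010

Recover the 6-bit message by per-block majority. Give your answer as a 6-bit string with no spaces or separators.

Block 1 (010): 1 one → 0
Block 2 (100): 1 one → 0
Block 3 (001): 1 one → 0
Block 4 (101): 2 ones → 1
Block 5 (111): 3 ones → 1
Block 6 (010): 1 one → 0

000110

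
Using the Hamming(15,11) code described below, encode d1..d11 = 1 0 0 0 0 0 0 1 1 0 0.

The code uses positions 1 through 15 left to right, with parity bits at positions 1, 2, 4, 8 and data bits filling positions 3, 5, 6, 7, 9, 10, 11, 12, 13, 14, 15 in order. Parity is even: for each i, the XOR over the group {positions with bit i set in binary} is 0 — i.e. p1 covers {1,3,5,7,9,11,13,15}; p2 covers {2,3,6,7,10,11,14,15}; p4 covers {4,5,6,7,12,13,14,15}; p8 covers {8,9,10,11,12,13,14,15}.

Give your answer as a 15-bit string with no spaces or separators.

011000000001100

Place data at non-parity positions: p1 p2 1 p4 0 0 0 p8 0 0 0 1 1 0 0
p1 (pos 1,3,5,7,9,11,13,15): XOR of data positions = 1⊕0⊕0⊕0⊕0⊕1⊕0 = 0
p2 (pos 2,3,6,7,10,11,14,15): XOR of data positions = 1⊕0⊕0⊕0⊕0⊕0⊕0 = 1
p4 (pos 4,5,6,7,12,13,14,15): XOR of data positions = 0⊕0⊕0⊕1⊕1⊕0⊕0 = 0
p8 (pos 8,9,10,11,12,13,14,15): XOR of data positions = 0⊕0⊕0⊕1⊕1⊕0⊕0 = 0
Codeword: 011000000001100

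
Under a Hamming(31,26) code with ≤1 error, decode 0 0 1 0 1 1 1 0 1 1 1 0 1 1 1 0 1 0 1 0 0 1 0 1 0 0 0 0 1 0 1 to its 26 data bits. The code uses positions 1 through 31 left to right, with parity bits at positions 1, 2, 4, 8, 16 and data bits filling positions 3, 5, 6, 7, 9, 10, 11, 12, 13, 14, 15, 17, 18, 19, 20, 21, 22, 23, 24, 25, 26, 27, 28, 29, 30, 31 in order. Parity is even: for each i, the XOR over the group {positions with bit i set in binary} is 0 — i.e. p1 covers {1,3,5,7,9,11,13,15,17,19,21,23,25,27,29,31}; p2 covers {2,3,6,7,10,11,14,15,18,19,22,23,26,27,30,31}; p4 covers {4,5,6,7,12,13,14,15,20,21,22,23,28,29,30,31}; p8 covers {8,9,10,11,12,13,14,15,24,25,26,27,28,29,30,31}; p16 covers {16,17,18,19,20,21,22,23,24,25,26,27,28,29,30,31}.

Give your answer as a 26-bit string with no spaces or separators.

s1 (pos 1,3,5,7,9,11,13,15,17,19,21,23,25,27,29,31): 0⊕1⊕1⊕1⊕1⊕1⊕1⊕1⊕1⊕1⊕0⊕0⊕0⊕0⊕1⊕1 = 1
s2 (pos 2,3,6,7,10,11,14,15,18,19,22,23,26,27,30,31): 0⊕1⊕1⊕1⊕1⊕1⊕1⊕1⊕0⊕1⊕1⊕0⊕0⊕0⊕0⊕1 = 0
s4 (pos 4,5,6,7,12,13,14,15,20,21,22,23,28,29,30,31): 0⊕1⊕1⊕1⊕0⊕1⊕1⊕1⊕0⊕0⊕1⊕0⊕0⊕1⊕0⊕1 = 1
s8 (pos 8,9,10,11,12,13,14,15,24,25,26,27,28,29,30,31): 0⊕1⊕1⊕1⊕0⊕1⊕1⊕1⊕1⊕0⊕0⊕0⊕0⊕1⊕0⊕1 = 1
s16 (pos 16,17,18,19,20,21,22,23,24,25,26,27,28,29,30,31): 0⊕1⊕0⊕1⊕0⊕0⊕1⊕0⊕1⊕0⊕0⊕0⊕0⊕1⊕0⊕1 = 0
Syndrome s16…s1 = 01101 → error at position 13.
Flip position 13: 0010111011101110101001010000101 → 0010111011100110101001010000101
Read data bits from positions 3,5,6,7,9,10,11,12,13,14,15,17,18,19,20,21,22,23,24,25,26,27,28,29,30,31: 11111110011101001010000101

11111110011101001010000101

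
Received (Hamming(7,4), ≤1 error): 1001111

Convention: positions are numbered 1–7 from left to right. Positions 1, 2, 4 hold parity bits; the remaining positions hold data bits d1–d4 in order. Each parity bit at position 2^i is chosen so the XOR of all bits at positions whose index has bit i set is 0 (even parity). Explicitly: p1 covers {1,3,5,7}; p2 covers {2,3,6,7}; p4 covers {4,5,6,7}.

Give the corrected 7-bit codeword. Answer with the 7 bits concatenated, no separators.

0001111

s1 (pos 1,3,5,7): 1⊕0⊕1⊕1 = 1
s2 (pos 2,3,6,7): 0⊕0⊕1⊕1 = 0
s4 (pos 4,5,6,7): 1⊕1⊕1⊕1 = 0
Syndrome s4…s1 = 001 → error at position 1.
Flip position 1: 1001111 → 0001111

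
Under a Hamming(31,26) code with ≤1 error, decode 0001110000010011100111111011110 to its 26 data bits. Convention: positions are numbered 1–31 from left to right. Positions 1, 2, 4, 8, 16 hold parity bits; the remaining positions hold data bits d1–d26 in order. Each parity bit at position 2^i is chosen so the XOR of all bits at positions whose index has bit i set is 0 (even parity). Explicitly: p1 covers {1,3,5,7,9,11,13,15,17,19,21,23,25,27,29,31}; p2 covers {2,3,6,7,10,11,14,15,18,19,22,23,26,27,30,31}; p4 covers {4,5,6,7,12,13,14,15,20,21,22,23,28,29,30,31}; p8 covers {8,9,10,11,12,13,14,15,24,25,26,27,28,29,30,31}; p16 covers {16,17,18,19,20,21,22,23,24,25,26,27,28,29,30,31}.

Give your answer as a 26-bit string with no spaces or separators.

01100001001100111111011110

s1 (pos 1,3,5,7,9,11,13,15,17,19,21,23,25,27,29,31): 0⊕0⊕1⊕0⊕0⊕0⊕0⊕1⊕1⊕0⊕1⊕1⊕1⊕1⊕1⊕0 = 0
s2 (pos 2,3,6,7,10,11,14,15,18,19,22,23,26,27,30,31): 0⊕0⊕1⊕0⊕0⊕0⊕0⊕1⊕0⊕0⊕1⊕1⊕0⊕1⊕1⊕0 = 0
s4 (pos 4,5,6,7,12,13,14,15,20,21,22,23,28,29,30,31): 1⊕1⊕1⊕0⊕1⊕0⊕0⊕1⊕1⊕1⊕1⊕1⊕1⊕1⊕1⊕0 = 0
s8 (pos 8,9,10,11,12,13,14,15,24,25,26,27,28,29,30,31): 0⊕0⊕0⊕0⊕1⊕0⊕0⊕1⊕1⊕1⊕0⊕1⊕1⊕1⊕1⊕0 = 0
s16 (pos 16,17,18,19,20,21,22,23,24,25,26,27,28,29,30,31): 1⊕1⊕0⊕0⊕1⊕1⊕1⊕1⊕1⊕1⊕0⊕1⊕1⊕1⊕1⊕0 = 0
Syndrome s16…s1 = 00000 → no error.
Read data bits from positions 3,5,6,7,9,10,11,12,13,14,15,17,18,19,20,21,22,23,24,25,26,27,28,29,30,31: 01100001001100111111011110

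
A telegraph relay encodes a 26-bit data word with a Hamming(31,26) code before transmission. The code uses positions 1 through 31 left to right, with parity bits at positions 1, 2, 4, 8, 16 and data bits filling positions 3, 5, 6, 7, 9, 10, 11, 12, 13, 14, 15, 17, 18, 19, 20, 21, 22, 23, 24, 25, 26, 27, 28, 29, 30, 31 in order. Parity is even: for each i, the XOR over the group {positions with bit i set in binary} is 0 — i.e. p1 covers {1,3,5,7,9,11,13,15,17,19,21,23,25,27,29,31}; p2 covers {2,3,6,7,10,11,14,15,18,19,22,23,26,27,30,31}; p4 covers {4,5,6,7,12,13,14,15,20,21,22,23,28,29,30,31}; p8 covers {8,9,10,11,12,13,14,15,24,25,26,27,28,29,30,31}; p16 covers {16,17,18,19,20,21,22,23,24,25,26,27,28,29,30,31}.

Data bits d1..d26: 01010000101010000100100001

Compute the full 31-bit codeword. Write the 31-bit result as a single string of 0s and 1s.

Place data at non-parity positions: p1 p2 0 p4 1 0 1 p8 0 0 0 0 1 0 1 p16 0 1 0 0 0 0 1 0 0 1 0 0 0 0 1
p1 (pos 1,3,5,7,9,11,13,15,17,19,21,23,25,27,29,31): XOR of data positions = 0⊕1⊕1⊕0⊕0⊕1⊕1⊕0⊕0⊕0⊕1⊕0⊕0⊕0⊕1 = 0
p2 (pos 2,3,6,7,10,11,14,15,18,19,22,23,26,27,30,31): XOR of data positions = 0⊕0⊕1⊕0⊕0⊕0⊕1⊕1⊕0⊕0⊕1⊕1⊕0⊕0⊕1 = 0
p4 (pos 4,5,6,7,12,13,14,15,20,21,22,23,28,29,30,31): XOR of data positions = 1⊕0⊕1⊕0⊕1⊕0⊕1⊕0⊕0⊕0⊕1⊕0⊕0⊕0⊕1 = 0
p8 (pos 8,9,10,11,12,13,14,15,24,25,26,27,28,29,30,31): XOR of data positions = 0⊕0⊕0⊕0⊕1⊕0⊕1⊕0⊕0⊕1⊕0⊕0⊕0⊕0⊕1 = 0
p16 (pos 16,17,18,19,20,21,22,23,24,25,26,27,28,29,30,31): XOR of data positions = 0⊕1⊕0⊕0⊕0⊕0⊕1⊕0⊕0⊕1⊕0⊕0⊕0⊕0⊕1 = 0
Codeword: 0000101000001010010000100100001

0000101000001010010000100100001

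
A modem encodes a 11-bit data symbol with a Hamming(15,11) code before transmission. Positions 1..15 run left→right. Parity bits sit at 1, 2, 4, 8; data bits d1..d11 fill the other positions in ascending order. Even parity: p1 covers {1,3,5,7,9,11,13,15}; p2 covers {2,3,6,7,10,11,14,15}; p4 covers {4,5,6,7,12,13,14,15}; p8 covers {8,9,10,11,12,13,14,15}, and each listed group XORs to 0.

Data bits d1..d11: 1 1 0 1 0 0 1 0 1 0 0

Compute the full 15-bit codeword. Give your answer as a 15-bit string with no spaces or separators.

Place data at non-parity positions: p1 p2 1 p4 1 0 1 p8 0 0 1 0 1 0 0
p1 (pos 1,3,5,7,9,11,13,15): XOR of data positions = 1⊕1⊕1⊕0⊕1⊕1⊕0 = 1
p2 (pos 2,3,6,7,10,11,14,15): XOR of data positions = 1⊕0⊕1⊕0⊕1⊕0⊕0 = 1
p4 (pos 4,5,6,7,12,13,14,15): XOR of data positions = 1⊕0⊕1⊕0⊕1⊕0⊕0 = 1
p8 (pos 8,9,10,11,12,13,14,15): XOR of data positions = 0⊕0⊕1⊕0⊕1⊕0⊕0 = 0
Codeword: 111110100010100

111110100010100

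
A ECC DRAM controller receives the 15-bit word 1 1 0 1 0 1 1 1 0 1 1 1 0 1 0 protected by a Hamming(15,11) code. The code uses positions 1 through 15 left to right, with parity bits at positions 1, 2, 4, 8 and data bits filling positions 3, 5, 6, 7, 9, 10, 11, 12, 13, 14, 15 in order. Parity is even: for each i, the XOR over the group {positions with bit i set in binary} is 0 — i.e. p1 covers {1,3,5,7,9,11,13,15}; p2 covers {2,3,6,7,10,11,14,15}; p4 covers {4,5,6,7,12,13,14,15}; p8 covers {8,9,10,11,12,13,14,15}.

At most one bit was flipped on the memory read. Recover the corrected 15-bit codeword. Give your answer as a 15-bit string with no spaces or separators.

s1 (pos 1,3,5,7,9,11,13,15): 1⊕0⊕0⊕1⊕0⊕1⊕0⊕0 = 1
s2 (pos 2,3,6,7,10,11,14,15): 1⊕0⊕1⊕1⊕1⊕1⊕1⊕0 = 0
s4 (pos 4,5,6,7,12,13,14,15): 1⊕0⊕1⊕1⊕1⊕0⊕1⊕0 = 1
s8 (pos 8,9,10,11,12,13,14,15): 1⊕0⊕1⊕1⊕1⊕0⊕1⊕0 = 1
Syndrome s8…s1 = 1101 → error at position 13.
Flip position 13: 110101110111010 → 110101110111110

110101110111110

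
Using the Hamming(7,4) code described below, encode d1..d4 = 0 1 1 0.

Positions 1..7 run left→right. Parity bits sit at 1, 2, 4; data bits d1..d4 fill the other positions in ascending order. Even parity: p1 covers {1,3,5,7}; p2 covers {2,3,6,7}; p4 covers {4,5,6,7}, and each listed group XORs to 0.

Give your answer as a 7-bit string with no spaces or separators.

1100110

Place data at non-parity positions: p1 p2 0 p4 1 1 0
p1 (pos 1,3,5,7): XOR of data positions = 0⊕1⊕0 = 1
p2 (pos 2,3,6,7): XOR of data positions = 0⊕1⊕0 = 1
p4 (pos 4,5,6,7): XOR of data positions = 1⊕1⊕0 = 0
Codeword: 1100110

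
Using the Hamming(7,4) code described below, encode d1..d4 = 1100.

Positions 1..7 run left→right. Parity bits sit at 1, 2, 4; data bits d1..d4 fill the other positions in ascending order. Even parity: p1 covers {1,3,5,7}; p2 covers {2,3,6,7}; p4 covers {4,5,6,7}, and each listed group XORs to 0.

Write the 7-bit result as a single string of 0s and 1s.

Place data at non-parity positions: p1 p2 1 p4 1 0 0
p1 (pos 1,3,5,7): XOR of data positions = 1⊕1⊕0 = 0
p2 (pos 2,3,6,7): XOR of data positions = 1⊕0⊕0 = 1
p4 (pos 4,5,6,7): XOR of data positions = 1⊕0⊕0 = 1
Codeword: 0111100

0111100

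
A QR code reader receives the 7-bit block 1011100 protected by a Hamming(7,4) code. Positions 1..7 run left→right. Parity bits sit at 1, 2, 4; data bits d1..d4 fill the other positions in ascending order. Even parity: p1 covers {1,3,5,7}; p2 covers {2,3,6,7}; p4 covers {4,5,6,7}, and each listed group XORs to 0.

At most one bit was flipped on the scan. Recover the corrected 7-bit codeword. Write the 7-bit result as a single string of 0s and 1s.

1001100

s1 (pos 1,3,5,7): 1⊕1⊕1⊕0 = 1
s2 (pos 2,3,6,7): 0⊕1⊕0⊕0 = 1
s4 (pos 4,5,6,7): 1⊕1⊕0⊕0 = 0
Syndrome s4…s1 = 011 → error at position 3.
Flip position 3: 1011100 → 1001100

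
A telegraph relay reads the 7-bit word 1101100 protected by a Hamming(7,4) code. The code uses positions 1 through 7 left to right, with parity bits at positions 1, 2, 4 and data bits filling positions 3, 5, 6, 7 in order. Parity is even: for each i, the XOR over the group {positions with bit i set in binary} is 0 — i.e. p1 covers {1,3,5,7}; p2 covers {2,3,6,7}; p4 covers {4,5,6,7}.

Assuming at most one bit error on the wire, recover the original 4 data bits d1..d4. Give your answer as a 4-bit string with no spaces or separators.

0100

s1 (pos 1,3,5,7): 1⊕0⊕1⊕0 = 0
s2 (pos 2,3,6,7): 1⊕0⊕0⊕0 = 1
s4 (pos 4,5,6,7): 1⊕1⊕0⊕0 = 0
Syndrome s4…s1 = 010 → error at position 2.
Flip position 2: 1101100 → 1001100
Read data bits from positions 3,5,6,7: 0100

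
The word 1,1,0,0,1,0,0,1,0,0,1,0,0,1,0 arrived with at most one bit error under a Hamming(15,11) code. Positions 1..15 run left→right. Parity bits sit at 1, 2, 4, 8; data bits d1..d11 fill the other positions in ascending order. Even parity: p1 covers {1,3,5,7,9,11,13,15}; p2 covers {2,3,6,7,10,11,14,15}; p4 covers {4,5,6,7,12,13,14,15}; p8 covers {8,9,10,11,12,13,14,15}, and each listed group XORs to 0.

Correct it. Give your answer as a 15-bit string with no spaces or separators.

s1 (pos 1,3,5,7,9,11,13,15): 1⊕0⊕1⊕0⊕0⊕1⊕0⊕0 = 1
s2 (pos 2,3,6,7,10,11,14,15): 1⊕0⊕0⊕0⊕0⊕1⊕1⊕0 = 1
s4 (pos 4,5,6,7,12,13,14,15): 0⊕1⊕0⊕0⊕0⊕0⊕1⊕0 = 0
s8 (pos 8,9,10,11,12,13,14,15): 1⊕0⊕0⊕1⊕0⊕0⊕1⊕0 = 1
Syndrome s8…s1 = 1011 → error at position 11.
Flip position 11: 110010010010010 → 110010010000010

110010010000010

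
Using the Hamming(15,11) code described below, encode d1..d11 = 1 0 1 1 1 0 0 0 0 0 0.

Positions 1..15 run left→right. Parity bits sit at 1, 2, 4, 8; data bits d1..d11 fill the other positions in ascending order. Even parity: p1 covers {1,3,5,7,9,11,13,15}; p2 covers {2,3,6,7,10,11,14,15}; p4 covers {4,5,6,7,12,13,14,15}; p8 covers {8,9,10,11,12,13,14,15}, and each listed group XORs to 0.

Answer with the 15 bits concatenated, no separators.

111001111000000

Place data at non-parity positions: p1 p2 1 p4 0 1 1 p8 1 0 0 0 0 0 0
p1 (pos 1,3,5,7,9,11,13,15): XOR of data positions = 1⊕0⊕1⊕1⊕0⊕0⊕0 = 1
p2 (pos 2,3,6,7,10,11,14,15): XOR of data positions = 1⊕1⊕1⊕0⊕0⊕0⊕0 = 1
p4 (pos 4,5,6,7,12,13,14,15): XOR of data positions = 0⊕1⊕1⊕0⊕0⊕0⊕0 = 0
p8 (pos 8,9,10,11,12,13,14,15): XOR of data positions = 1⊕0⊕0⊕0⊕0⊕0⊕0 = 1
Codeword: 111001111000000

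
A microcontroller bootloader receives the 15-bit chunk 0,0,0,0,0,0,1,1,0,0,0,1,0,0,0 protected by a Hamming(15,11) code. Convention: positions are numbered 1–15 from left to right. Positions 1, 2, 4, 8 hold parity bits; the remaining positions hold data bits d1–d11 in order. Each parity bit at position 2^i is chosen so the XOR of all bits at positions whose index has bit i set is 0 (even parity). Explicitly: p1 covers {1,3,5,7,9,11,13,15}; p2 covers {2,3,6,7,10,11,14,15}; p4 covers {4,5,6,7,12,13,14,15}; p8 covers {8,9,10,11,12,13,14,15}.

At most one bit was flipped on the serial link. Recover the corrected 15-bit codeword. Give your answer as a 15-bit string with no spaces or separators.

001000110001000

s1 (pos 1,3,5,7,9,11,13,15): 0⊕0⊕0⊕1⊕0⊕0⊕0⊕0 = 1
s2 (pos 2,3,6,7,10,11,14,15): 0⊕0⊕0⊕1⊕0⊕0⊕0⊕0 = 1
s4 (pos 4,5,6,7,12,13,14,15): 0⊕0⊕0⊕1⊕1⊕0⊕0⊕0 = 0
s8 (pos 8,9,10,11,12,13,14,15): 1⊕0⊕0⊕0⊕1⊕0⊕0⊕0 = 0
Syndrome s8…s1 = 0011 → error at position 3.
Flip position 3: 000000110001000 → 001000110001000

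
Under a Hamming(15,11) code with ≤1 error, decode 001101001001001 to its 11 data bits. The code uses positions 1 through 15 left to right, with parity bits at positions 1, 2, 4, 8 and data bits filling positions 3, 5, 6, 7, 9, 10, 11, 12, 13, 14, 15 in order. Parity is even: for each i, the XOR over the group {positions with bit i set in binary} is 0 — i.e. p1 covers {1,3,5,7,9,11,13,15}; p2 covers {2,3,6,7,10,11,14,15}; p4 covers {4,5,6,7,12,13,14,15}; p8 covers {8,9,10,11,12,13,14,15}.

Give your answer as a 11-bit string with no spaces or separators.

10101011001

s1 (pos 1,3,5,7,9,11,13,15): 0⊕1⊕0⊕0⊕1⊕0⊕0⊕1 = 1
s2 (pos 2,3,6,7,10,11,14,15): 0⊕1⊕1⊕0⊕0⊕0⊕0⊕1 = 1
s4 (pos 4,5,6,7,12,13,14,15): 1⊕0⊕1⊕0⊕1⊕0⊕0⊕1 = 0
s8 (pos 8,9,10,11,12,13,14,15): 0⊕1⊕0⊕0⊕1⊕0⊕0⊕1 = 1
Syndrome s8…s1 = 1011 → error at position 11.
Flip position 11: 001101001001001 → 001101001011001
Read data bits from positions 3,5,6,7,9,10,11,12,13,14,15: 10101011001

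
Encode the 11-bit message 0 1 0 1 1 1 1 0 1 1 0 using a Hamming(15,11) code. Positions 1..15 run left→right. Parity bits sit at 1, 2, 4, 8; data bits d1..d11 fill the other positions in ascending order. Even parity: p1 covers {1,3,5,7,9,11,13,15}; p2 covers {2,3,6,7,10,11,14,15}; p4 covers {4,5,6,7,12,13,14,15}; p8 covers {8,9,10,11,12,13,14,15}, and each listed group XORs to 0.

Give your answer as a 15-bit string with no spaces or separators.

100010111110110

Place data at non-parity positions: p1 p2 0 p4 1 0 1 p8 1 1 1 0 1 1 0
p1 (pos 1,3,5,7,9,11,13,15): XOR of data positions = 0⊕1⊕1⊕1⊕1⊕1⊕0 = 1
p2 (pos 2,3,6,7,10,11,14,15): XOR of data positions = 0⊕0⊕1⊕1⊕1⊕1⊕0 = 0
p4 (pos 4,5,6,7,12,13,14,15): XOR of data positions = 1⊕0⊕1⊕0⊕1⊕1⊕0 = 0
p8 (pos 8,9,10,11,12,13,14,15): XOR of data positions = 1⊕1⊕1⊕0⊕1⊕1⊕0 = 1
Codeword: 100010111110110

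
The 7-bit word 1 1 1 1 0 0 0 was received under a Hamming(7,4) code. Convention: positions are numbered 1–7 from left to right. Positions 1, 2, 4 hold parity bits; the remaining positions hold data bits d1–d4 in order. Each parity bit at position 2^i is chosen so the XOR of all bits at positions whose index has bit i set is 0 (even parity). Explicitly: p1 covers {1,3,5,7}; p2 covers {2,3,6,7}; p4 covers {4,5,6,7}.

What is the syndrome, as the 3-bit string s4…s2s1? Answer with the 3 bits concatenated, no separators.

100

s1 (pos 1,3,5,7): 1⊕1⊕0⊕0 = 0
s2 (pos 2,3,6,7): 1⊕1⊕0⊕0 = 0
s4 (pos 4,5,6,7): 1⊕0⊕0⊕0 = 1
Syndrome s4…s1 = 100 → error at position 4.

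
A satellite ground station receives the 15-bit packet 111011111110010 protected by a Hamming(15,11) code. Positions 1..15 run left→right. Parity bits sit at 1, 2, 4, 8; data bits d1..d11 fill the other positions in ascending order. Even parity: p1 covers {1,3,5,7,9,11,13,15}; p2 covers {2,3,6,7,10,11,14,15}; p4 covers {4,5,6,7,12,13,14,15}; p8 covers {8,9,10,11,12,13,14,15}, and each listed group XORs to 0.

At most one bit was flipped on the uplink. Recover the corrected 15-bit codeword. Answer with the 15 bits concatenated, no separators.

s1 (pos 1,3,5,7,9,11,13,15): 1⊕1⊕1⊕1⊕1⊕1⊕0⊕0 = 0
s2 (pos 2,3,6,7,10,11,14,15): 1⊕1⊕1⊕1⊕1⊕1⊕1⊕0 = 1
s4 (pos 4,5,6,7,12,13,14,15): 0⊕1⊕1⊕1⊕0⊕0⊕1⊕0 = 0
s8 (pos 8,9,10,11,12,13,14,15): 1⊕1⊕1⊕1⊕0⊕0⊕1⊕0 = 1
Syndrome s8…s1 = 1010 → error at position 10.
Flip position 10: 111011111110010 → 111011111010010

111011111010010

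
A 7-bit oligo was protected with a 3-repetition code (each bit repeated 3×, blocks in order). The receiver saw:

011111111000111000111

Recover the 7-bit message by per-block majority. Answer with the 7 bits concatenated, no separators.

Block 1 (011): 2 ones → 1
Block 2 (111): 3 ones → 1
Block 3 (111): 3 ones → 1
Block 4 (000): 0 ones → 0
Block 5 (111): 3 ones → 1
Block 6 (000): 0 ones → 0
Block 7 (111): 3 ones → 1

1110101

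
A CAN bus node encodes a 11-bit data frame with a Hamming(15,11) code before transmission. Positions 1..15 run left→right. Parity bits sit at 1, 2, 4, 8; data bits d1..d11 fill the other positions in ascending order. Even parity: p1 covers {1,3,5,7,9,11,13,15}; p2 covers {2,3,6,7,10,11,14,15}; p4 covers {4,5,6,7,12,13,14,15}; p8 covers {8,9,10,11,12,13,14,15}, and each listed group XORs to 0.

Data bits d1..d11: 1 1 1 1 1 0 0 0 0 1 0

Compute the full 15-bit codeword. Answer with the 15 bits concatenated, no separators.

Place data at non-parity positions: p1 p2 1 p4 1 1 1 p8 1 0 0 0 0 1 0
p1 (pos 1,3,5,7,9,11,13,15): XOR of data positions = 1⊕1⊕1⊕1⊕0⊕0⊕0 = 0
p2 (pos 2,3,6,7,10,11,14,15): XOR of data positions = 1⊕1⊕1⊕0⊕0⊕1⊕0 = 0
p4 (pos 4,5,6,7,12,13,14,15): XOR of data positions = 1⊕1⊕1⊕0⊕0⊕1⊕0 = 0
p8 (pos 8,9,10,11,12,13,14,15): XOR of data positions = 1⊕0⊕0⊕0⊕0⊕1⊕0 = 0
Codeword: 001011101000010

001011101000010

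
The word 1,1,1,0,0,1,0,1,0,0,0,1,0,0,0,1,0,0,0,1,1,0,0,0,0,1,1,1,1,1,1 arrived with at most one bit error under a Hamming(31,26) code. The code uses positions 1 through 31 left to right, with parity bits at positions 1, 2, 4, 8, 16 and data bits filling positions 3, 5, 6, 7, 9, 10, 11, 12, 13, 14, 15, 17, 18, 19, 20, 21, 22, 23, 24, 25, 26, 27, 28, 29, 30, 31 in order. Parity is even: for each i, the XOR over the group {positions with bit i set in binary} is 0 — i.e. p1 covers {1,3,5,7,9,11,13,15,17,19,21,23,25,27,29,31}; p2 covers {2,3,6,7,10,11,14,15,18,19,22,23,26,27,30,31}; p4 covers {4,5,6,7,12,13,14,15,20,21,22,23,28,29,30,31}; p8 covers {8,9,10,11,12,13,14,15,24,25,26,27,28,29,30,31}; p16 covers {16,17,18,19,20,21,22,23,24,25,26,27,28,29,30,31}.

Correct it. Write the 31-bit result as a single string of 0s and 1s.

s1 (pos 1,3,5,7,9,11,13,15,17,19,21,23,25,27,29,31): 1⊕1⊕0⊕0⊕0⊕0⊕0⊕0⊕0⊕0⊕1⊕0⊕0⊕1⊕1⊕1 = 0
s2 (pos 2,3,6,7,10,11,14,15,18,19,22,23,26,27,30,31): 1⊕1⊕1⊕0⊕0⊕0⊕0⊕0⊕0⊕0⊕0⊕0⊕1⊕1⊕1⊕1 = 1
s4 (pos 4,5,6,7,12,13,14,15,20,21,22,23,28,29,30,31): 0⊕0⊕1⊕0⊕1⊕0⊕0⊕0⊕1⊕1⊕0⊕0⊕1⊕1⊕1⊕1 = 0
s8 (pos 8,9,10,11,12,13,14,15,24,25,26,27,28,29,30,31): 1⊕0⊕0⊕0⊕1⊕0⊕0⊕0⊕0⊕0⊕1⊕1⊕1⊕1⊕1⊕1 = 0
s16 (pos 16,17,18,19,20,21,22,23,24,25,26,27,28,29,30,31): 1⊕0⊕0⊕0⊕1⊕1⊕0⊕0⊕0⊕0⊕1⊕1⊕1⊕1⊕1⊕1 = 1
Syndrome s16…s1 = 10010 → error at position 18.
Flip position 18: 1110010100010001000110000111111 → 1110010100010001010110000111111

1110010100010001010110000111111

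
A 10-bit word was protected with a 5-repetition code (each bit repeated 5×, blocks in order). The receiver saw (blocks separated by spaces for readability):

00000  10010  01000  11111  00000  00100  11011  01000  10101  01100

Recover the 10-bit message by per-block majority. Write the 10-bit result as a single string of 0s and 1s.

Block 1 (00000): 0 ones → 0
Block 2 (10010): 2 ones → 0
Block 3 (01000): 1 one → 0
Block 4 (11111): 5 ones → 1
Block 5 (00000): 0 ones → 0
Block 6 (00100): 1 one → 0
Block 7 (11011): 4 ones → 1
Block 8 (01000): 1 one → 0
Block 9 (10101): 3 ones → 1
Block 10 (01100): 2 ones → 0

0001001010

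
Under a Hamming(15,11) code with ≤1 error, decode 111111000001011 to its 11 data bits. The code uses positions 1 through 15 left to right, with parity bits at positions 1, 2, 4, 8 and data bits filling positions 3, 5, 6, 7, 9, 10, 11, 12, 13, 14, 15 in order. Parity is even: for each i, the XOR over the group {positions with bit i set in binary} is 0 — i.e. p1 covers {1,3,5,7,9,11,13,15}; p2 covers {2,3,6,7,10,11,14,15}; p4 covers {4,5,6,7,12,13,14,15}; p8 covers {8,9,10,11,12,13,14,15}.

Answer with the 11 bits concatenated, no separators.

11100101011

s1 (pos 1,3,5,7,9,11,13,15): 1⊕1⊕1⊕0⊕0⊕0⊕0⊕1 = 0
s2 (pos 2,3,6,7,10,11,14,15): 1⊕1⊕1⊕0⊕0⊕0⊕1⊕1 = 1
s4 (pos 4,5,6,7,12,13,14,15): 1⊕1⊕1⊕0⊕1⊕0⊕1⊕1 = 0
s8 (pos 8,9,10,11,12,13,14,15): 0⊕0⊕0⊕0⊕1⊕0⊕1⊕1 = 1
Syndrome s8…s1 = 1010 → error at position 10.
Flip position 10: 111111000001011 → 111111000101011
Read data bits from positions 3,5,6,7,9,10,11,12,13,14,15: 11100101011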